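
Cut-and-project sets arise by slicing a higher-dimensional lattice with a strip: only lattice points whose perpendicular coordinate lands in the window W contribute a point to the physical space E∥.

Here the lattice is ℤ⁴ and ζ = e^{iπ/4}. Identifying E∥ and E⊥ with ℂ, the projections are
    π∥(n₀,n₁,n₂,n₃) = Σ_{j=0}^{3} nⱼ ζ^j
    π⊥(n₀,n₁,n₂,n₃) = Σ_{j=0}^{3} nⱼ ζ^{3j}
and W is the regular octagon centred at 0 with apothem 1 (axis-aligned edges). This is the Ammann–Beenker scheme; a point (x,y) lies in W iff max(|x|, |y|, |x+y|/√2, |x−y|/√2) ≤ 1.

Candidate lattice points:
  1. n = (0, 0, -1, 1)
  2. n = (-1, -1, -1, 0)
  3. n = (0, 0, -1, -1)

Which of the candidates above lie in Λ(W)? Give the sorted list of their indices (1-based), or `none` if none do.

2, 3

Internal map: ζ^{3j} for j=0..3 gives (1,0), (−√2/2,√2/2), (0,−1), (√2/2,√2/2).
candidate 1: n = (0, 0, -1, 1) → π⊥ ≈ (+0.707107, +1.707107); max(|x|,|y|,|x±y|/√2) = 1.707107 > 1 ⇒ ∉ W
candidate 2: n = (-1, -1, -1, 0) → π⊥ ≈ (-0.292893, +0.292893); max(|x|,|y|,|x±y|/√2) = 0.414214 ≤ 1 ⇒ ∈ W
candidate 3: n = (0, 0, -1, -1) → π⊥ ≈ (-0.707107, +0.292893); max(|x|,|y|,|x±y|/√2) = 0.707107 ≤ 1 ⇒ ∈ W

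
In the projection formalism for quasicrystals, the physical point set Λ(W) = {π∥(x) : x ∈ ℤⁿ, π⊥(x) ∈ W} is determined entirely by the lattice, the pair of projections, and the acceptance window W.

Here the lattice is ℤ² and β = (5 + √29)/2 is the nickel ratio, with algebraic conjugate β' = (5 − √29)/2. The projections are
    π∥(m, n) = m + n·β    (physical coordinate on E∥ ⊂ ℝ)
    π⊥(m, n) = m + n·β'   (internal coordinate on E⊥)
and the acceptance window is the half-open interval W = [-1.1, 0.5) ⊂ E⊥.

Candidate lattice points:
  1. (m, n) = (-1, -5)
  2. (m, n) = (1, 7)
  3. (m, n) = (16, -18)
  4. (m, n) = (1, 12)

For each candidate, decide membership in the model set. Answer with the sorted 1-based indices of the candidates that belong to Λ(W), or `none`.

Numerically β ≈ 5.19258 and β' = −1/β ≈ -0.19258.
#1 (-1,-5): internal coord -1 + (-5)·β' = -0.03709; -0.03709 ∈ [-1.1, 0.5) → IN Λ
#2 (1,7): internal coord 1 + (7)·β' = -0.34808; -0.34808 ∈ [-1.1, 0.5) → IN Λ
#3 (16,-18): internal coord 16 + (-18)·β' = +19.46648; +19.46648 ∉ [-1.1, 0.5) → out
#4 (1,12): internal coord 1 + (12)·β' = -1.31099; -1.31099 ∉ [-1.1, 0.5) → out

1, 2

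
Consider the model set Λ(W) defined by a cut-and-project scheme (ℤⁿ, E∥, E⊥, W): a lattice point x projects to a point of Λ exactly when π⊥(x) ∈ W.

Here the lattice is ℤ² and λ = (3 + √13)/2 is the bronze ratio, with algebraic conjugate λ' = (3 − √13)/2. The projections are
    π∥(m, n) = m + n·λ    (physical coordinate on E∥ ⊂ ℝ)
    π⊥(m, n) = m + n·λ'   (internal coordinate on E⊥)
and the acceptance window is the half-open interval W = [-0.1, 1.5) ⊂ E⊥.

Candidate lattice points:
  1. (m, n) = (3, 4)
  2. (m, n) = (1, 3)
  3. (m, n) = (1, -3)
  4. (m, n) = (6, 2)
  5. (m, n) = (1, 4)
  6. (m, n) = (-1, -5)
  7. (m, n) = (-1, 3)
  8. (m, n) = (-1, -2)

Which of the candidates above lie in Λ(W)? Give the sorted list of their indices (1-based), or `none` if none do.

2, 6

Compute λ' = (3−√13)/2 = -0.302776, so π⊥(m,n) = m -0.302776·n.
#1 (3,4): internal coord 3 + (4)·λ' = +1.788897; +1.788897 ∉ [-0.1, 1.5) → out
#2 (1,3): internal coord 1 + (3)·λ' = +0.091673; +0.091673 ∈ [-0.1, 1.5) → IN Λ
#3 (1,-3): internal coord 1 + (-3)·λ' = +1.908327; +1.908327 ∉ [-0.1, 1.5) → out
#4 (6,2): internal coord 6 + (2)·λ' = +5.394449; +5.394449 ∉ [-0.1, 1.5) → out
#5 (1,4): internal coord 1 + (4)·λ' = -0.211103; -0.211103 ∉ [-0.1, 1.5) → out
#6 (-1,-5): internal coord -1 + (-5)·λ' = +0.513878; +0.513878 ∈ [-0.1, 1.5) → IN Λ
#7 (-1,3): internal coord -1 + (3)·λ' = -1.908327; -1.908327 ∉ [-0.1, 1.5) → out
#8 (-1,-2): internal coord -1 + (-2)·λ' = -0.394449; -0.394449 ∉ [-0.1, 1.5) → out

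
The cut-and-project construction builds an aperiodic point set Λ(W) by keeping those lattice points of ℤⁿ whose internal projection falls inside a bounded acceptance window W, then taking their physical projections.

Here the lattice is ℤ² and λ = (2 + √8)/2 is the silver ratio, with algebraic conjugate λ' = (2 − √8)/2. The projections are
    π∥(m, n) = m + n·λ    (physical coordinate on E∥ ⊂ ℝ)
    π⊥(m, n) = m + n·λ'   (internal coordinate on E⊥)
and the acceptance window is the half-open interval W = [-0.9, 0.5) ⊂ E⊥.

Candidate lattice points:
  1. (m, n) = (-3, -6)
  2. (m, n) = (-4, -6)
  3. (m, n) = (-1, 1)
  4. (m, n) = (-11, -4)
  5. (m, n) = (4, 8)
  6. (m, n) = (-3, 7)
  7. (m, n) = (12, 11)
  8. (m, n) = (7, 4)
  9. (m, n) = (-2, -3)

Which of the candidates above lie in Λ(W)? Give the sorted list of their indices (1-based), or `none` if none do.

Compute λ' = (2−√8)/2 = -0.4142, so π⊥(m,n) = m -0.4142·n.
candidate 1: (m,n)=(-3,-6) → π∥ = -3-6·λ ≈ -17.4853, π⊥ = -3-6·λ' ≈ -0.5147 ∈ [-0.9, 0.5) ⇒ IN Λ
candidate 2: (m,n)=(-4,-6) → π∥ = -4-6·λ ≈ -18.4853, π⊥ = -4-6·λ' ≈ -1.5147 ∉ [-0.9, 0.5) ⇒ out
candidate 3: (m,n)=(-1,1) → π∥ = -1+1·λ ≈ 1.4142, π⊥ = -1+1·λ' ≈ -1.4142 ∉ [-0.9, 0.5) ⇒ out
candidate 4: (m,n)=(-11,-4) → π∥ = -11-4·λ ≈ -20.6569, π⊥ = -11-4·λ' ≈ -9.3431 ∉ [-0.9, 0.5) ⇒ out
candidate 5: (m,n)=(4,8) → π∥ = 4+8·λ ≈ 23.3137, π⊥ = 4+8·λ' ≈ 0.6863 ∉ [-0.9, 0.5) ⇒ out
candidate 6: (m,n)=(-3,7) → π∥ = -3+7·λ ≈ 13.8995, π⊥ = -3+7·λ' ≈ -5.8995 ∉ [-0.9, 0.5) ⇒ out
candidate 7: (m,n)=(12,11) → π∥ = 12+11·λ ≈ 38.5563, π⊥ = 12+11·λ' ≈ 7.4437 ∉ [-0.9, 0.5) ⇒ out
candidate 8: (m,n)=(7,4) → π∥ = 7+4·λ ≈ 16.6569, π⊥ = 7+4·λ' ≈ 5.3431 ∉ [-0.9, 0.5) ⇒ out
candidate 9: (m,n)=(-2,-3) → π∥ = -2-3·λ ≈ -9.2426, π⊥ = -2-3·λ' ≈ -0.7574 ∈ [-0.9, 0.5) ⇒ IN Λ

1, 9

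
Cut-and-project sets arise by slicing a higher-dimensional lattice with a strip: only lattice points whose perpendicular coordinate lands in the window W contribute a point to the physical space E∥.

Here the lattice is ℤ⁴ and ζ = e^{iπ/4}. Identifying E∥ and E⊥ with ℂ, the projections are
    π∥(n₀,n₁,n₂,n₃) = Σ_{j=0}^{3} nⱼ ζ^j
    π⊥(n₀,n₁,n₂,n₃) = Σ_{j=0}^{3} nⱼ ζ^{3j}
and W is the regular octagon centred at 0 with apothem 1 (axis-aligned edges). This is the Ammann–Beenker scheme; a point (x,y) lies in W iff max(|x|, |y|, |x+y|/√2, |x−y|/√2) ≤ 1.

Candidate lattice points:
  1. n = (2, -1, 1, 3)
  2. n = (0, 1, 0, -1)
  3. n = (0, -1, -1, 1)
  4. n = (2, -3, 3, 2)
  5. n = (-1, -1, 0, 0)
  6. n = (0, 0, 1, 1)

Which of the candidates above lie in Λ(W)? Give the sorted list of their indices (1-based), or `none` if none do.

5, 6

With ζ = e^{iπ/4} the internal vectors are ζ^0,ζ^3,ζ^6,ζ^9.
candidate 1: n = (2, -1, 1, 3) → π⊥ ≈ (+4.828427, +0.414214); max(|x|,|y|,|x±y|/√2) = 4.828427 > 1 ⇒ ∉ W
candidate 2: n = (0, 1, 0, -1) → π⊥ ≈ (-1.414214, +0.000000); max(|x|,|y|,|x±y|/√2) = 1.414214 > 1 ⇒ ∉ W
candidate 3: n = (0, -1, -1, 1) → π⊥ ≈ (+1.414214, +1.000000); max(|x|,|y|,|x±y|/√2) = 1.707107 > 1 ⇒ ∉ W
candidate 4: n = (2, -3, 3, 2) → π⊥ ≈ (+5.535534, -3.707107); max(|x|,|y|,|x±y|/√2) = 6.535534 > 1 ⇒ ∉ W
candidate 5: n = (-1, -1, 0, 0) → π⊥ ≈ (-0.292893, -0.707107); max(|x|,|y|,|x±y|/√2) = 0.707107 ≤ 1 ⇒ ∈ W
candidate 6: n = (0, 0, 1, 1) → π⊥ ≈ (+0.707107, -0.292893); max(|x|,|y|,|x±y|/√2) = 0.707107 ≤ 1 ⇒ ∈ W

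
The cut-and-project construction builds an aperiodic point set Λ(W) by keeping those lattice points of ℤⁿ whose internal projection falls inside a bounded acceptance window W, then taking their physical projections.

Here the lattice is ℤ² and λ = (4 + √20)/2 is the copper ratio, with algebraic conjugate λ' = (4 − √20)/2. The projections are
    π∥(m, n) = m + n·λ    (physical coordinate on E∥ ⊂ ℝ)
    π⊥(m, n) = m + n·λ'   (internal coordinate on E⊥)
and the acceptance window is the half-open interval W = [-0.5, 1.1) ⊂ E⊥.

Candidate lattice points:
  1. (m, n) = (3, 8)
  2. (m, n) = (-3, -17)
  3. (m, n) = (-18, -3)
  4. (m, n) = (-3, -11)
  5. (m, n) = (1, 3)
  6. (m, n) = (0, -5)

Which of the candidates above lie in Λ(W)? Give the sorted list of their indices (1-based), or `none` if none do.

2, 4, 5

Compute λ' = (4−√20)/2 = -0.236068, so π⊥(m,n) = m -0.236068·n.
[1] lift (3,8): star map gives 1.111456; window check -0.5 ≤ 1.111456 < 1.1 is false → out
[2] lift (-3,-17): star map gives 1.013156; window check -0.5 ≤ 1.013156 < 1.1 is true → IN Λ
[3] lift (-18,-3): star map gives -17.291796; window check -0.5 ≤ -17.291796 < 1.1 is false → out
[4] lift (-3,-11): star map gives -0.403252; window check -0.5 ≤ -0.403252 < 1.1 is true → IN Λ
[5] lift (1,3): star map gives 0.291796; window check -0.5 ≤ 0.291796 < 1.1 is true → IN Λ
[6] lift (0,-5): star map gives 1.180340; window check -0.5 ≤ 1.180340 < 1.1 is false → out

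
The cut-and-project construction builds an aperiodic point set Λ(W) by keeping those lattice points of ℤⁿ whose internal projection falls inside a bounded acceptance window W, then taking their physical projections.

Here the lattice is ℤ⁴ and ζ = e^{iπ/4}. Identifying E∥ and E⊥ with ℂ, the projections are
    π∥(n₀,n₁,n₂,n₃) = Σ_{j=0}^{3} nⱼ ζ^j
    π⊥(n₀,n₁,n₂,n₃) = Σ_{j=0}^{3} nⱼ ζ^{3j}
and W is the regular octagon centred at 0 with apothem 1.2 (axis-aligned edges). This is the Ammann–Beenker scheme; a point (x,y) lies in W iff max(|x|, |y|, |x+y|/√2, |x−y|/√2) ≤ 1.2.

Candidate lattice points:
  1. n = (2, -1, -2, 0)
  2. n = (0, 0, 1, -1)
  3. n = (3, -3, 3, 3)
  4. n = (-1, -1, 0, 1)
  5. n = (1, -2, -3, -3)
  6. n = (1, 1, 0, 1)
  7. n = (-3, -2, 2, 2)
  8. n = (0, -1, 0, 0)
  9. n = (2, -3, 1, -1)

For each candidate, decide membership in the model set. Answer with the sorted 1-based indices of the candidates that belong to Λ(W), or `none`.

4, 5, 8

π⊥(n) = n₀ + n₁ζ³ + n₂ζ⁶ + n₃ζ⁹ where ζ = e^{iπ/4}.
candidate 1: n = (2, -1, -2, 0) → π⊥ ≈ (+2.70711, +1.29289); max(|x|,|y|,|x±y|/√2) = 2.82843 > 1.2 ⇒ ∉ W
candidate 2: n = (0, 0, 1, -1) → π⊥ ≈ (-0.70711, -1.70711); max(|x|,|y|,|x±y|/√2) = 1.70711 > 1.2 ⇒ ∉ W
candidate 3: n = (3, -3, 3, 3) → π⊥ ≈ (+7.24264, -3.00000); max(|x|,|y|,|x±y|/√2) = 7.24264 > 1.2 ⇒ ∉ W
candidate 4: n = (-1, -1, 0, 1) → π⊥ ≈ (+0.41421, +0.00000); max(|x|,|y|,|x±y|/√2) = 0.41421 ≤ 1.2 ⇒ ∈ W
candidate 5: n = (1, -2, -3, -3) → π⊥ ≈ (+0.29289, -0.53553); max(|x|,|y|,|x±y|/√2) = 0.58579 ≤ 1.2 ⇒ ∈ W
candidate 6: n = (1, 1, 0, 1) → π⊥ ≈ (+1.00000, +1.41421); max(|x|,|y|,|x±y|/√2) = 1.70711 > 1.2 ⇒ ∉ W
candidate 7: n = (-3, -2, 2, 2) → π⊥ ≈ (-0.17157, -2.00000); max(|x|,|y|,|x±y|/√2) = 2.00000 > 1.2 ⇒ ∉ W
candidate 8: n = (0, -1, 0, 0) → π⊥ ≈ (+0.70711, -0.70711); max(|x|,|y|,|x±y|/√2) = 1.00000 ≤ 1.2 ⇒ ∈ W
candidate 9: n = (2, -3, 1, -1) → π⊥ ≈ (+3.41421, -3.82843); max(|x|,|y|,|x±y|/√2) = 5.12132 > 1.2 ⇒ ∉ W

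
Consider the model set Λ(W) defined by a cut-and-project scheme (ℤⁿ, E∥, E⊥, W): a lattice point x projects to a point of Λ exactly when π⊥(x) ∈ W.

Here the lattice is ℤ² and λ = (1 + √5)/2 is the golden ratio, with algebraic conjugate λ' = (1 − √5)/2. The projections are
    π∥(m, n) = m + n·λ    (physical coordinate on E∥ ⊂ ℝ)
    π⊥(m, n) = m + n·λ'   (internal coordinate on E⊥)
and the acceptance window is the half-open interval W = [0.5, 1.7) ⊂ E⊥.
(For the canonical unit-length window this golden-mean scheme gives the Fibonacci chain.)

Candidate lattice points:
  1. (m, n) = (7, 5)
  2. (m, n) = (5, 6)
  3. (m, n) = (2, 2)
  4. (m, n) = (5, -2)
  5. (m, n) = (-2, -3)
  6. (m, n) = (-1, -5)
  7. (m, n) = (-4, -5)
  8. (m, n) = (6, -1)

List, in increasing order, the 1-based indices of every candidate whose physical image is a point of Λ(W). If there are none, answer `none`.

Numerically λ ≈ 1.6180 and λ' = −1/λ ≈ -0.6180.
#1 (7,5): internal coord 7 + (5)·λ' = +3.9098; +3.9098 ∉ [0.5, 1.7) → out
#2 (5,6): internal coord 5 + (6)·λ' = +1.2918; +1.2918 ∈ [0.5, 1.7) → IN Λ
#3 (2,2): internal coord 2 + (2)·λ' = +0.7639; +0.7639 ∈ [0.5, 1.7) → IN Λ
#4 (5,-2): internal coord 5 + (-2)·λ' = +6.2361; +6.2361 ∉ [0.5, 1.7) → out
#5 (-2,-3): internal coord -2 + (-3)·λ' = -0.1459; -0.1459 ∉ [0.5, 1.7) → out
#6 (-1,-5): internal coord -1 + (-5)·λ' = +2.0902; +2.0902 ∉ [0.5, 1.7) → out
#7 (-4,-5): internal coord -4 + (-5)·λ' = -0.9098; -0.9098 ∉ [0.5, 1.7) → out
#8 (6,-1): internal coord 6 + (-1)·λ' = +6.6180; +6.6180 ∉ [0.5, 1.7) → out

2, 3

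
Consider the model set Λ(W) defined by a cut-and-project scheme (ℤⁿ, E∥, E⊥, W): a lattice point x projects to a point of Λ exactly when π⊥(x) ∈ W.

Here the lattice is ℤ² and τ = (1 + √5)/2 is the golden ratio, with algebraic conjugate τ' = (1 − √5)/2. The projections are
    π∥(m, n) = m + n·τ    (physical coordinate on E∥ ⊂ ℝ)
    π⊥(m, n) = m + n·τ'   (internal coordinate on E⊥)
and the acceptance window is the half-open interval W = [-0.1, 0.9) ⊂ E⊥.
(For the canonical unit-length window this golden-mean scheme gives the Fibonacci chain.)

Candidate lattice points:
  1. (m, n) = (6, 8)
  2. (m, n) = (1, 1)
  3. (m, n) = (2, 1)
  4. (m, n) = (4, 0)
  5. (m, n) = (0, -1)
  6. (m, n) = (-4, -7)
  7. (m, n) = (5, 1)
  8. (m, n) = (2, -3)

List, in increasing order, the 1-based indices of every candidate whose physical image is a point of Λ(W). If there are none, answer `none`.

2, 5, 6

τ' = (1−√5)/2 ≈ -0.618034.
candidate 1: (m,n)=(6,8) → π∥ = 6+8·τ ≈ 18.944272, π⊥ = 6+8·τ' ≈ 1.055728 ∉ [-0.1, 0.9) ⇒ out
candidate 2: (m,n)=(1,1) → π∥ = 1+1·τ ≈ 2.618034, π⊥ = 1+1·τ' ≈ 0.381966 ∈ [-0.1, 0.9) ⇒ IN Λ
candidate 3: (m,n)=(2,1) → π∥ = 2+1·τ ≈ 3.618034, π⊥ = 2+1·τ' ≈ 1.381966 ∉ [-0.1, 0.9) ⇒ out
candidate 4: (m,n)=(4,0) → π∥ = 4+0·τ ≈ 4.000000, π⊥ = 4+0·τ' ≈ 4.000000 ∉ [-0.1, 0.9) ⇒ out
candidate 5: (m,n)=(0,-1) → π∥ = 0-1·τ ≈ -1.618034, π⊥ = 0-1·τ' ≈ 0.618034 ∈ [-0.1, 0.9) ⇒ IN Λ
candidate 6: (m,n)=(-4,-7) → π∥ = -4-7·τ ≈ -15.326238, π⊥ = -4-7·τ' ≈ 0.326238 ∈ [-0.1, 0.9) ⇒ IN Λ
candidate 7: (m,n)=(5,1) → π∥ = 5+1·τ ≈ 6.618034, π⊥ = 5+1·τ' ≈ 4.381966 ∉ [-0.1, 0.9) ⇒ out
candidate 8: (m,n)=(2,-3) → π∥ = 2-3·τ ≈ -2.854102, π⊥ = 2-3·τ' ≈ 3.854102 ∉ [-0.1, 0.9) ⇒ out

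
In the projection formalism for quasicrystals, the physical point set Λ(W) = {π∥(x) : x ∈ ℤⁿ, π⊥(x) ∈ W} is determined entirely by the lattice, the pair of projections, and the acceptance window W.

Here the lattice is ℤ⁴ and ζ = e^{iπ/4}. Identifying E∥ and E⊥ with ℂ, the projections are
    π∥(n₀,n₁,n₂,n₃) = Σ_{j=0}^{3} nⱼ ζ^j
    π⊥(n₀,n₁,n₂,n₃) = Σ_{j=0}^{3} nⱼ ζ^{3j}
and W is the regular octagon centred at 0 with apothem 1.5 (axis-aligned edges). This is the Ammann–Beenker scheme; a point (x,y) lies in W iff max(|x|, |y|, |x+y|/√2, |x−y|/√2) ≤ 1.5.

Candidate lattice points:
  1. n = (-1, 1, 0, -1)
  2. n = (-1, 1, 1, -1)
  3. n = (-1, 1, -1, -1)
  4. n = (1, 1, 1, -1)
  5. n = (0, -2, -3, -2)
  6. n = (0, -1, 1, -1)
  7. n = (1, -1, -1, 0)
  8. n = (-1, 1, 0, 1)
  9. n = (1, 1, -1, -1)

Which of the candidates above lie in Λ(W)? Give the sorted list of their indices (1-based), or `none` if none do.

Internal map: ζ^{3j} for j=0..3 gives (1,0), (−√2/2,√2/2), (0,−1), (√2/2,√2/2).
#1 (-1, 1, 0, -1): internal (-2.414214, 0.000000); octagon support 2.414214 vs apothem 1.5 → ∉ W
#2 (-1, 1, 1, -1): internal (-2.414214, -1.000000); octagon support 2.414214 vs apothem 1.5 → ∉ W
#3 (-1, 1, -1, -1): internal (-2.414214, 1.000000); octagon support 2.414214 vs apothem 1.5 → ∉ W
#4 (1, 1, 1, -1): internal (-0.414214, -1.000000); octagon support 1.000000 vs apothem 1.5 → ∈ W
#5 (0, -2, -3, -2): internal (0.000000, 0.171573); octagon support 0.171573 vs apothem 1.5 → ∈ W
#6 (0, -1, 1, -1): internal (0.000000, -2.414214); octagon support 2.414214 vs apothem 1.5 → ∉ W
#7 (1, -1, -1, 0): internal (1.707107, 0.292893); octagon support 1.707107 vs apothem 1.5 → ∉ W
#8 (-1, 1, 0, 1): internal (-1.000000, 1.414214); octagon support 1.707107 vs apothem 1.5 → ∉ W
#9 (1, 1, -1, -1): internal (-0.414214, 1.000000); octagon support 1.000000 vs apothem 1.5 → ∈ W

4, 5, 9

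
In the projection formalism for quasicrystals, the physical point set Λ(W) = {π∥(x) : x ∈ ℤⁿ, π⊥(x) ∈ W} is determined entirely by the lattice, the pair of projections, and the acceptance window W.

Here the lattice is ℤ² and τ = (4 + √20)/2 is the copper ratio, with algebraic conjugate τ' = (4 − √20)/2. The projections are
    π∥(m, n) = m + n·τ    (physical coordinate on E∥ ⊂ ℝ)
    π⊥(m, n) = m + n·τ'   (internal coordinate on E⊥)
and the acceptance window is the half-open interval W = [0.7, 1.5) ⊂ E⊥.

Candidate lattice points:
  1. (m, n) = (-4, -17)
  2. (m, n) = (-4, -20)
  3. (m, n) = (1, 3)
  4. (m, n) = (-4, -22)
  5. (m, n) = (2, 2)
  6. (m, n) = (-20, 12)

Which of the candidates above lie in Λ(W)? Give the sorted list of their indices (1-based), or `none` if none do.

Compute τ' = (4−√20)/2 = -0.2361, so π⊥(m,n) = m -0.2361·n.
candidate 1: (m,n)=(-4,-17) → π∥ = -4-17·τ ≈ -76.0132, π⊥ = -4-17·τ' ≈ 0.0132 ∉ [0.7, 1.5) ⇒ out
candidate 2: (m,n)=(-4,-20) → π∥ = -4-20·τ ≈ -88.7214, π⊥ = -4-20·τ' ≈ 0.7214 ∈ [0.7, 1.5) ⇒ IN Λ
candidate 3: (m,n)=(1,3) → π∥ = 1+3·τ ≈ 13.7082, π⊥ = 1+3·τ' ≈ 0.2918 ∉ [0.7, 1.5) ⇒ out
candidate 4: (m,n)=(-4,-22) → π∥ = -4-22·τ ≈ -97.1935, π⊥ = -4-22·τ' ≈ 1.1935 ∈ [0.7, 1.5) ⇒ IN Λ
candidate 5: (m,n)=(2,2) → π∥ = 2+2·τ ≈ 10.4721, π⊥ = 2+2·τ' ≈ 1.5279 ∉ [0.7, 1.5) ⇒ out
candidate 6: (m,n)=(-20,12) → π∥ = -20+12·τ ≈ 30.8328, π⊥ = -20+12·τ' ≈ -22.8328 ∉ [0.7, 1.5) ⇒ out

2, 4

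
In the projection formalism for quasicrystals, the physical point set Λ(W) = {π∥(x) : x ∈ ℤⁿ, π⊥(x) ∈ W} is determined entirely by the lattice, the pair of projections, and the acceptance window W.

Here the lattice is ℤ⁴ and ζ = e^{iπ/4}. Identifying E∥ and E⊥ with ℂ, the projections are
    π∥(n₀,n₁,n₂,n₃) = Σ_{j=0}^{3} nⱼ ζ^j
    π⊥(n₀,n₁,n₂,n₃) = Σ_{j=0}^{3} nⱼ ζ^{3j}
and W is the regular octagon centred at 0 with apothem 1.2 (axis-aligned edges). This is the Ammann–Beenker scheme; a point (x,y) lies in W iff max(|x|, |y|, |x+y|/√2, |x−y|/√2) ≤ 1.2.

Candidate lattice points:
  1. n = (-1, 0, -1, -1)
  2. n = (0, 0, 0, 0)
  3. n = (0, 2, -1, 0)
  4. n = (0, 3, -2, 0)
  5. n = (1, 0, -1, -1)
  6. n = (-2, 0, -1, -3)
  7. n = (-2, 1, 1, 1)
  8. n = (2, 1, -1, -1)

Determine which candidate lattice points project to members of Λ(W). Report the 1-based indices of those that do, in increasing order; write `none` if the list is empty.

π⊥(n) = n₀ + n₁ζ³ + n₂ζ⁶ + n₃ζ⁹ where ζ = e^{iπ/4}.
#1 (-1, 0, -1, -1): internal (-1.707107, 0.292893); octagon support 1.707107 vs apothem 1.2 → ∉ W
#2 (0, 0, 0, 0): internal (0.000000, 0.000000); octagon support 0.000000 vs apothem 1.2 → ∈ W
#3 (0, 2, -1, 0): internal (-1.414214, 2.414214); octagon support 2.707107 vs apothem 1.2 → ∉ W
#4 (0, 3, -2, 0): internal (-2.121320, 4.121320); octagon support 4.414214 vs apothem 1.2 → ∉ W
#5 (1, 0, -1, -1): internal (0.292893, 0.292893); octagon support 0.414214 vs apothem 1.2 → ∈ W
#6 (-2, 0, -1, -3): internal (-4.121320, -1.121320); octagon support 4.121320 vs apothem 1.2 → ∉ W
#7 (-2, 1, 1, 1): internal (-2.000000, 0.414214); octagon support 2.000000 vs apothem 1.2 → ∉ W
#8 (2, 1, -1, -1): internal (0.585786, 1.000000); octagon support 1.121320 vs apothem 1.2 → ∈ W

2, 5, 8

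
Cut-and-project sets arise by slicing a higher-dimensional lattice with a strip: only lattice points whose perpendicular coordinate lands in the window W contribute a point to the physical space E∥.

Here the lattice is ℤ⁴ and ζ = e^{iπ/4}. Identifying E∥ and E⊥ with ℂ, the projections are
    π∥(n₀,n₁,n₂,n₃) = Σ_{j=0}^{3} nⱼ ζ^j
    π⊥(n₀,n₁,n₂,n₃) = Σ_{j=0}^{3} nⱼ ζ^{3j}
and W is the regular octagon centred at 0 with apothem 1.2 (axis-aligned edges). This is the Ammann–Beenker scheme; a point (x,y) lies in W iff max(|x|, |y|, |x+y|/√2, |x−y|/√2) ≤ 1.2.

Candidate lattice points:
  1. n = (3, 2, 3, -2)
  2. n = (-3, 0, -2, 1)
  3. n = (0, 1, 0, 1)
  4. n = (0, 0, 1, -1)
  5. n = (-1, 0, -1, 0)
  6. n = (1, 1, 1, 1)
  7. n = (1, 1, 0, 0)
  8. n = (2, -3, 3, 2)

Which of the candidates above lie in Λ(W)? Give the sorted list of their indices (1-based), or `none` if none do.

Internal map: ζ^{3j} for j=0..3 gives (1,0), (−√2/2,√2/2), (0,−1), (√2/2,√2/2).
#1 (3, 2, 3, -2): internal (0.171573, -3.000000); octagon support 3.000000 vs apothem 1.2 → ∉ W
#2 (-3, 0, -2, 1): internal (-2.292893, 2.707107); octagon support 3.535534 vs apothem 1.2 → ∉ W
#3 (0, 1, 0, 1): internal (0.000000, 1.414214); octagon support 1.414214 vs apothem 1.2 → ∉ W
#4 (0, 0, 1, -1): internal (-0.707107, -1.707107); octagon support 1.707107 vs apothem 1.2 → ∉ W
#5 (-1, 0, -1, 0): internal (-1.000000, 1.000000); octagon support 1.414214 vs apothem 1.2 → ∉ W
#6 (1, 1, 1, 1): internal (1.000000, 0.414214); octagon support 1.000000 vs apothem 1.2 → ∈ W
#7 (1, 1, 0, 0): internal (0.292893, 0.707107); octagon support 0.707107 vs apothem 1.2 → ∈ W
#8 (2, -3, 3, 2): internal (5.535534, -3.707107); octagon support 6.535534 vs apothem 1.2 → ∉ W

6, 7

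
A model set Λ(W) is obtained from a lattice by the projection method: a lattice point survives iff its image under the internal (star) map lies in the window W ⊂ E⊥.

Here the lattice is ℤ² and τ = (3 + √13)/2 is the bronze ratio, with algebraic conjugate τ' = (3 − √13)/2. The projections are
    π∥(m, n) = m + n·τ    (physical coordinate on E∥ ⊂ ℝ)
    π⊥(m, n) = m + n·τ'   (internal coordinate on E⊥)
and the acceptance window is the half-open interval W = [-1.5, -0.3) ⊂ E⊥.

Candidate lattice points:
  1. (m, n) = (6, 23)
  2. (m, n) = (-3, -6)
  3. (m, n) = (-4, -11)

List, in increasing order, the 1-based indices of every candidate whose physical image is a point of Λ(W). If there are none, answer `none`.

1, 2, 3

Numerically τ ≈ 3.30278 and τ' = −1/τ ≈ -0.30278.
candidate 1: (m,n)=(6,23) → π∥ = 6+23·τ ≈ 81.96384, π⊥ = 6+23·τ' ≈ -0.96384 ∈ [-1.5, -0.3) ⇒ IN Λ
candidate 2: (m,n)=(-3,-6) → π∥ = -3-6·τ ≈ -22.81665, π⊥ = -3-6·τ' ≈ -1.18335 ∈ [-1.5, -0.3) ⇒ IN Λ
candidate 3: (m,n)=(-4,-11) → π∥ = -4-11·τ ≈ -40.33053, π⊥ = -4-11·τ' ≈ -0.66947 ∈ [-1.5, -0.3) ⇒ IN Λ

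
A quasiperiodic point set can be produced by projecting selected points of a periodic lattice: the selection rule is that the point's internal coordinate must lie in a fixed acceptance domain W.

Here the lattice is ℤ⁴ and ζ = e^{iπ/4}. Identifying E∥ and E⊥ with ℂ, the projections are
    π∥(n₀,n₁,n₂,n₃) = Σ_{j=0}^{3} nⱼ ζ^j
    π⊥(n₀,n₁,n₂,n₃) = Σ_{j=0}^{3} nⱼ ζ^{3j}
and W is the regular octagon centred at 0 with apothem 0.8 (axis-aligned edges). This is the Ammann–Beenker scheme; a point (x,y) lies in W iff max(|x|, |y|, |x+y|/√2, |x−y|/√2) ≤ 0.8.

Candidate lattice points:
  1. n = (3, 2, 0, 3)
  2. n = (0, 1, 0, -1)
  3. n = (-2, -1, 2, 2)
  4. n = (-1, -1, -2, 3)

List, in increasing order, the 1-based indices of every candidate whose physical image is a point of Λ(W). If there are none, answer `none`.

none

π⊥(n) = n₀ + n₁ζ³ + n₂ζ⁶ + n₃ζ⁹ where ζ = e^{iπ/4}.
#1 (3, 2, 0, 3): internal (3.70711, 3.53553); octagon support 5.12132 vs apothem 0.8 → ∉ W
#2 (0, 1, 0, -1): internal (-1.41421, 0.00000); octagon support 1.41421 vs apothem 0.8 → ∉ W
#3 (-2, -1, 2, 2): internal (0.12132, -1.29289); octagon support 1.29289 vs apothem 0.8 → ∉ W
#4 (-1, -1, -2, 3): internal (1.82843, 3.41421); octagon support 3.70711 vs apothem 0.8 → ∉ W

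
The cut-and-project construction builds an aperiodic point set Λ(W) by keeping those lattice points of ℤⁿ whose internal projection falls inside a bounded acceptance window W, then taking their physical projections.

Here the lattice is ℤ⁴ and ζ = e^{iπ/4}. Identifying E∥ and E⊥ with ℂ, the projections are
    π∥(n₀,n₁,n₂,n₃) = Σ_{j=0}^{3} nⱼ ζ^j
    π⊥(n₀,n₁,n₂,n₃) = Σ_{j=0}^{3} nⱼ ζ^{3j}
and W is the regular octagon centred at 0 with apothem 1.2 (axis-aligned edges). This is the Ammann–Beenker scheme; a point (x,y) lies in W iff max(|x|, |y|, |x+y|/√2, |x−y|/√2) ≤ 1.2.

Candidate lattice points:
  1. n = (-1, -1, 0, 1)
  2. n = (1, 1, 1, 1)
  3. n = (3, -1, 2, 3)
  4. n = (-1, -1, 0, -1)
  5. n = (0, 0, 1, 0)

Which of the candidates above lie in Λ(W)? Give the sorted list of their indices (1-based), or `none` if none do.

1, 2, 5

π⊥(n) = n₀ + n₁ζ³ + n₂ζ⁶ + n₃ζ⁹ where ζ = e^{iπ/4}.
candidate 1: n = (-1, -1, 0, 1) → π⊥ ≈ (+0.414214, +0.000000); max(|x|,|y|,|x±y|/√2) = 0.414214 ≤ 1.2 ⇒ ∈ W
candidate 2: n = (1, 1, 1, 1) → π⊥ ≈ (+1.000000, +0.414214); max(|x|,|y|,|x±y|/√2) = 1.000000 ≤ 1.2 ⇒ ∈ W
candidate 3: n = (3, -1, 2, 3) → π⊥ ≈ (+5.828427, -0.585786); max(|x|,|y|,|x±y|/√2) = 5.828427 > 1.2 ⇒ ∉ W
candidate 4: n = (-1, -1, 0, -1) → π⊥ ≈ (-1.000000, -1.414214); max(|x|,|y|,|x±y|/√2) = 1.707107 > 1.2 ⇒ ∉ W
candidate 5: n = (0, 0, 1, 0) → π⊥ ≈ (+0.000000, -1.000000); max(|x|,|y|,|x±y|/√2) = 1.000000 ≤ 1.2 ⇒ ∈ W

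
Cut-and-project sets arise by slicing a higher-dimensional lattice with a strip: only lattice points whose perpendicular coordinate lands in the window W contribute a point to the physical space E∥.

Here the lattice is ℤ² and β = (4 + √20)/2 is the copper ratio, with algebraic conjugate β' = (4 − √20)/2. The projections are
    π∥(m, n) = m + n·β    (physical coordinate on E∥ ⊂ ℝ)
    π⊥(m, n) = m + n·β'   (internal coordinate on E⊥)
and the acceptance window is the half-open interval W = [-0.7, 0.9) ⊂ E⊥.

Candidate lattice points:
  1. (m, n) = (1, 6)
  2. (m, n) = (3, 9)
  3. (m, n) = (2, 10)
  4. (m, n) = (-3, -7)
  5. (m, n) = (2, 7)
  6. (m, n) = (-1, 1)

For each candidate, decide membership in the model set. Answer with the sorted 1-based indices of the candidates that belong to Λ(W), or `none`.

1, 2, 3, 5

Numerically β ≈ 4.23607 and β' = −1/β ≈ -0.23607.
[1] lift (1,6): star map gives -0.41641; window check -0.7 ≤ -0.41641 < 0.9 is true → IN Λ
[2] lift (3,9): star map gives 0.87539; window check -0.7 ≤ 0.87539 < 0.9 is true → IN Λ
[3] lift (2,10): star map gives -0.36068; window check -0.7 ≤ -0.36068 < 0.9 is true → IN Λ
[4] lift (-3,-7): star map gives -1.34752; window check -0.7 ≤ -1.34752 < 0.9 is false → out
[5] lift (2,7): star map gives 0.34752; window check -0.7 ≤ 0.34752 < 0.9 is true → IN Λ
[6] lift (-1,1): star map gives -1.23607; window check -0.7 ≤ -1.23607 < 0.9 is false → out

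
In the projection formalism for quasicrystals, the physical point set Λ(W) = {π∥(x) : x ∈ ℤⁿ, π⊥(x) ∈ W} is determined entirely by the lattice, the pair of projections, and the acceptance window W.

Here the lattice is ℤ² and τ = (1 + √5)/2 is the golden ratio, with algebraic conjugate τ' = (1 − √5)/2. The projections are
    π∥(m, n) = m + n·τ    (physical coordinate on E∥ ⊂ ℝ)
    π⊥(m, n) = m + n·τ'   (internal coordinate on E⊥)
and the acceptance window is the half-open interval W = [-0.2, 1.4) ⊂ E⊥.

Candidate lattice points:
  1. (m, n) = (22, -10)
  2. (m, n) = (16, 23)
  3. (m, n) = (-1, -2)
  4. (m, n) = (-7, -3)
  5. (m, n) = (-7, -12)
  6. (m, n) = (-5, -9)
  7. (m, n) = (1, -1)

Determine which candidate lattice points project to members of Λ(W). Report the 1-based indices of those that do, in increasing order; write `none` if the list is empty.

3, 5, 6

Numerically τ ≈ 1.6180 and τ' = −1/τ ≈ -0.6180.
#1 (22,-10): internal coord 22 + (-10)·τ' = +28.1803; +28.1803 ∉ [-0.2, 1.4) → out
#2 (16,23): internal coord 16 + (23)·τ' = +1.7852; +1.7852 ∉ [-0.2, 1.4) → out
#3 (-1,-2): internal coord -1 + (-2)·τ' = +0.2361; +0.2361 ∈ [-0.2, 1.4) → IN Λ
#4 (-7,-3): internal coord -7 + (-3)·τ' = -5.1459; -5.1459 ∉ [-0.2, 1.4) → out
#5 (-7,-12): internal coord -7 + (-12)·τ' = +0.4164; +0.4164 ∈ [-0.2, 1.4) → IN Λ
#6 (-5,-9): internal coord -5 + (-9)·τ' = +0.5623; +0.5623 ∈ [-0.2, 1.4) → IN Λ
#7 (1,-1): internal coord 1 + (-1)·τ' = +1.6180; +1.6180 ∉ [-0.2, 1.4) → out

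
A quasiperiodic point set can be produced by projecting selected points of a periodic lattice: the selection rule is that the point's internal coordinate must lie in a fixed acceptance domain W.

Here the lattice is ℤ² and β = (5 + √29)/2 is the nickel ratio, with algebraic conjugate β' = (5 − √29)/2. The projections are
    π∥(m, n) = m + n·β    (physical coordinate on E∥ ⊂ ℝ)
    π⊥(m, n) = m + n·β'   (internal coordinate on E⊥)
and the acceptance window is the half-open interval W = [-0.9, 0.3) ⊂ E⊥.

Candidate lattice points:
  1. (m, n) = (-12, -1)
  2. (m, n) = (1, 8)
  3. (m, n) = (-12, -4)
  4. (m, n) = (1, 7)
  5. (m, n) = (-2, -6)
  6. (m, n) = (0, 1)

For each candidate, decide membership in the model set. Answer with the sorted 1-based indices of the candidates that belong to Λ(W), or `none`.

2, 4, 5, 6

Numerically β ≈ 5.192582 and β' = −1/β ≈ -0.192582.
candidate 1: (m,n)=(-12,-1) → π∥ = -12-1·β ≈ -17.192582, π⊥ = -12-1·β' ≈ -11.807418 ∉ [-0.9, 0.3) ⇒ out
candidate 2: (m,n)=(1,8) → π∥ = 1+8·β ≈ 42.540659, π⊥ = 1+8·β' ≈ -0.540659 ∈ [-0.9, 0.3) ⇒ IN Λ
candidate 3: (m,n)=(-12,-4) → π∥ = -12-4·β ≈ -32.770330, π⊥ = -12-4·β' ≈ -11.229670 ∉ [-0.9, 0.3) ⇒ out
candidate 4: (m,n)=(1,7) → π∥ = 1+7·β ≈ 37.348077, π⊥ = 1+7·β' ≈ -0.348077 ∈ [-0.9, 0.3) ⇒ IN Λ
candidate 5: (m,n)=(-2,-6) → π∥ = -2-6·β ≈ -33.155494, π⊥ = -2-6·β' ≈ -0.844506 ∈ [-0.9, 0.3) ⇒ IN Λ
candidate 6: (m,n)=(0,1) → π∥ = 0+1·β ≈ 5.192582, π⊥ = 0+1·β' ≈ -0.192582 ∈ [-0.9, 0.3) ⇒ IN Λ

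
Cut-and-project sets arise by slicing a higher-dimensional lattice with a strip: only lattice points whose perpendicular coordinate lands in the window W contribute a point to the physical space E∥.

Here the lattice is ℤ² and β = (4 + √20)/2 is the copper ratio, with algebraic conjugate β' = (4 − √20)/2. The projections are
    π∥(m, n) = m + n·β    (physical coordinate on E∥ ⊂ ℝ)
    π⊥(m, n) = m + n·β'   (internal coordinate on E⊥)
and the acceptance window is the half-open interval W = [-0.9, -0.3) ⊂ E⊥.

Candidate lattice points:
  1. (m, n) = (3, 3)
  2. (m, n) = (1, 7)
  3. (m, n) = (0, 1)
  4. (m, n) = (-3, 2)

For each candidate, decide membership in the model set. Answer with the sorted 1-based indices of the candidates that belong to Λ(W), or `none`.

Compute β' = (4−√20)/2 = -0.23607, so π⊥(m,n) = m -0.23607·n.
[1] lift (3,3): star map gives 2.29180; window check -0.9 ≤ 2.29180 < -0.3 is false → out
[2] lift (1,7): star map gives -0.65248; window check -0.9 ≤ -0.65248 < -0.3 is true → IN Λ
[3] lift (0,1): star map gives -0.23607; window check -0.9 ≤ -0.23607 < -0.3 is false → out
[4] lift (-3,2): star map gives -3.47214; window check -0.9 ≤ -3.47214 < -0.3 is false → out

2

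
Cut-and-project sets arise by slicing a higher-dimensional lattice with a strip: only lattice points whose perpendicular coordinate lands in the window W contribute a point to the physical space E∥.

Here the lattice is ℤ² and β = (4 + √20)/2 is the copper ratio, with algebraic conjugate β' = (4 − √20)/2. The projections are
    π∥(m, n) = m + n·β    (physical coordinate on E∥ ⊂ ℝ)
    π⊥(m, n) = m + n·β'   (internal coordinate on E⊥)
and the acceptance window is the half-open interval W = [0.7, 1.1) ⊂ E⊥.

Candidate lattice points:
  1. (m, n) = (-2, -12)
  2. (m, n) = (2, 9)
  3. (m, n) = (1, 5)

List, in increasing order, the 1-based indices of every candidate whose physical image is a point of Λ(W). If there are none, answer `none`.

1

β' = (4−√20)/2 ≈ -0.236068.
[1] lift (-2,-12): star map gives 0.832816; window check 0.7 ≤ 0.832816 < 1.1 is true → IN Λ
[2] lift (2,9): star map gives -0.124612; window check 0.7 ≤ -0.124612 < 1.1 is false → out
[3] lift (1,5): star map gives -0.180340; window check 0.7 ≤ -0.180340 < 1.1 is false → out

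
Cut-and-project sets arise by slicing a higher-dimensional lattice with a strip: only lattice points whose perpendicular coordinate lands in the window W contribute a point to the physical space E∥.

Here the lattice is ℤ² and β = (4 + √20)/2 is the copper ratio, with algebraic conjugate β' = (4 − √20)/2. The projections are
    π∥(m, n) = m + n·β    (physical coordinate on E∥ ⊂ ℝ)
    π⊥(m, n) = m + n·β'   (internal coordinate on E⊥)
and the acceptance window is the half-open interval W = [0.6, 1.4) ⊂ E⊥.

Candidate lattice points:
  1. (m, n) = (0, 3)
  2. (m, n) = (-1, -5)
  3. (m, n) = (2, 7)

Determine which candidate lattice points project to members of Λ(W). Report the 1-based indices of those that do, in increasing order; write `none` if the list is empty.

β' = (4−√20)/2 ≈ -0.2361.
candidate 1: (m,n)=(0,3) → π∥ = 0+3·β ≈ 12.7082, π⊥ = 0+3·β' ≈ -0.7082 ∉ [0.6, 1.4) ⇒ out
candidate 2: (m,n)=(-1,-5) → π∥ = -1-5·β ≈ -22.1803, π⊥ = -1-5·β' ≈ 0.1803 ∉ [0.6, 1.4) ⇒ out
candidate 3: (m,n)=(2,7) → π∥ = 2+7·β ≈ 31.6525, π⊥ = 2+7·β' ≈ 0.3475 ∉ [0.6, 1.4) ⇒ out

none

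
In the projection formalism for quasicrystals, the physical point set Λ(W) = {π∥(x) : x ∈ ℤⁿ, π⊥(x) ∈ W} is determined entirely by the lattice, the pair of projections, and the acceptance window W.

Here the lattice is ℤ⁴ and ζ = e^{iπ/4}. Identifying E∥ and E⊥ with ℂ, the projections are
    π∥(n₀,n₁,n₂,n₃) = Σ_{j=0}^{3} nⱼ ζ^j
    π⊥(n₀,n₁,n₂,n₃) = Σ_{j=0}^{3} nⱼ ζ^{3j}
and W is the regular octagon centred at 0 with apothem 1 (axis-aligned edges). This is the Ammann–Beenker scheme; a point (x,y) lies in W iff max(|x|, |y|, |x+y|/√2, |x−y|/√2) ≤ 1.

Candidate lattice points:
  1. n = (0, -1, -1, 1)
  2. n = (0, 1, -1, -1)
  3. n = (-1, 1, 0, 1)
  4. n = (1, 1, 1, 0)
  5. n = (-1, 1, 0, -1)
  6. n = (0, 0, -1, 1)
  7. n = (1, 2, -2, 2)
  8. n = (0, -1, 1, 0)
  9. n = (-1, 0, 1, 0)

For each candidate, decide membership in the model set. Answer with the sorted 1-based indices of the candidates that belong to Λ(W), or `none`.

With ζ = e^{iπ/4} the internal vectors are ζ^0,ζ^3,ζ^6,ζ^9.
#1 (0, -1, -1, 1): internal (1.4142, 1.0000); octagon support 1.7071 vs apothem 1 → ∉ W
#2 (0, 1, -1, -1): internal (-1.4142, 1.0000); octagon support 1.7071 vs apothem 1 → ∉ W
#3 (-1, 1, 0, 1): internal (-1.0000, 1.4142); octagon support 1.7071 vs apothem 1 → ∉ W
#4 (1, 1, 1, 0): internal (0.2929, -0.2929); octagon support 0.4142 vs apothem 1 → ∈ W
#5 (-1, 1, 0, -1): internal (-2.4142, 0.0000); octagon support 2.4142 vs apothem 1 → ∉ W
#6 (0, 0, -1, 1): internal (0.7071, 1.7071); octagon support 1.7071 vs apothem 1 → ∉ W
#7 (1, 2, -2, 2): internal (1.0000, 4.8284); octagon support 4.8284 vs apothem 1 → ∉ W
#8 (0, -1, 1, 0): internal (0.7071, -1.7071); octagon support 1.7071 vs apothem 1 → ∉ W
#9 (-1, 0, 1, 0): internal (-1.0000, -1.0000); octagon support 1.4142 vs apothem 1 → ∉ W

4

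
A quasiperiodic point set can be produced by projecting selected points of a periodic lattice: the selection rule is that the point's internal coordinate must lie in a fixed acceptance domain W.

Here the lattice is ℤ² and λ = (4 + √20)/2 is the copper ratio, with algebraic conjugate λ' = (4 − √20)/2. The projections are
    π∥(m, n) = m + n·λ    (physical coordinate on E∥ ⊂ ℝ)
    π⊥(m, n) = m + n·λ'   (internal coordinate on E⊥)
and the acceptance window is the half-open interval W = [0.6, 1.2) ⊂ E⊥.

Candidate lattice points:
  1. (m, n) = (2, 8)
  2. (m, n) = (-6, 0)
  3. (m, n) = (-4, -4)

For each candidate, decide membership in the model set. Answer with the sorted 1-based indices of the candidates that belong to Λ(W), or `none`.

λ' = (4−√20)/2 ≈ -0.23607.
candidate 1: (m,n)=(2,8) → π∥ = 2+8·λ ≈ 35.88854, π⊥ = 2+8·λ' ≈ 0.11146 ∉ [0.6, 1.2) ⇒ out
candidate 2: (m,n)=(-6,0) → π∥ = -6+0·λ ≈ -6.00000, π⊥ = -6+0·λ' ≈ -6.00000 ∉ [0.6, 1.2) ⇒ out
candidate 3: (m,n)=(-4,-4) → π∥ = -4-4·λ ≈ -20.94427, π⊥ = -4-4·λ' ≈ -3.05573 ∉ [0.6, 1.2) ⇒ out

none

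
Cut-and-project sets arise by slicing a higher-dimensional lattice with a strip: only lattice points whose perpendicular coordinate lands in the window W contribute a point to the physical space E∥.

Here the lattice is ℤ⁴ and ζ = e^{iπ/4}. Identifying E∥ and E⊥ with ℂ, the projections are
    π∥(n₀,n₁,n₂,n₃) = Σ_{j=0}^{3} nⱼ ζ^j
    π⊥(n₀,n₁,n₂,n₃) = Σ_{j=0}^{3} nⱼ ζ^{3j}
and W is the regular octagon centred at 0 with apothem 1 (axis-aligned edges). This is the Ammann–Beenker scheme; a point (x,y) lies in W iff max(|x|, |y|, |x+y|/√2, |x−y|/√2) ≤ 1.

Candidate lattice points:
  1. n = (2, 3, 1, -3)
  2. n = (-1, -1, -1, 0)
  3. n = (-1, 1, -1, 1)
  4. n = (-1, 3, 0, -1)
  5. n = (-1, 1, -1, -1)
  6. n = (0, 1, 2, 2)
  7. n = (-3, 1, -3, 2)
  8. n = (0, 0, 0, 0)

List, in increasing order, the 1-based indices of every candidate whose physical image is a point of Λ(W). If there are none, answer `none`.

π⊥(n) = n₀ + n₁ζ³ + n₂ζ⁶ + n₃ζ⁹ where ζ = e^{iπ/4}.
candidate 1: n = (2, 3, 1, -3) → π⊥ ≈ (-2.2426, -1.0000); max(|x|,|y|,|x±y|/√2) = 2.2929 > 1 ⇒ ∉ W
candidate 2: n = (-1, -1, -1, 0) → π⊥ ≈ (-0.2929, +0.2929); max(|x|,|y|,|x±y|/√2) = 0.4142 ≤ 1 ⇒ ∈ W
candidate 3: n = (-1, 1, -1, 1) → π⊥ ≈ (-1.0000, +2.4142); max(|x|,|y|,|x±y|/√2) = 2.4142 > 1 ⇒ ∉ W
candidate 4: n = (-1, 3, 0, -1) → π⊥ ≈ (-3.8284, +1.4142); max(|x|,|y|,|x±y|/√2) = 3.8284 > 1 ⇒ ∉ W
candidate 5: n = (-1, 1, -1, -1) → π⊥ ≈ (-2.4142, +1.0000); max(|x|,|y|,|x±y|/√2) = 2.4142 > 1 ⇒ ∉ W
candidate 6: n = (0, 1, 2, 2) → π⊥ ≈ (+0.7071, +0.1213); max(|x|,|y|,|x±y|/√2) = 0.7071 ≤ 1 ⇒ ∈ W
candidate 7: n = (-3, 1, -3, 2) → π⊥ ≈ (-2.2929, +5.1213); max(|x|,|y|,|x±y|/√2) = 5.2426 > 1 ⇒ ∉ W
candidate 8: n = (0, 0, 0, 0) → π⊥ ≈ (+0.0000, +0.0000); max(|x|,|y|,|x±y|/√2) = 0.0000 ≤ 1 ⇒ ∈ W

2, 6, 8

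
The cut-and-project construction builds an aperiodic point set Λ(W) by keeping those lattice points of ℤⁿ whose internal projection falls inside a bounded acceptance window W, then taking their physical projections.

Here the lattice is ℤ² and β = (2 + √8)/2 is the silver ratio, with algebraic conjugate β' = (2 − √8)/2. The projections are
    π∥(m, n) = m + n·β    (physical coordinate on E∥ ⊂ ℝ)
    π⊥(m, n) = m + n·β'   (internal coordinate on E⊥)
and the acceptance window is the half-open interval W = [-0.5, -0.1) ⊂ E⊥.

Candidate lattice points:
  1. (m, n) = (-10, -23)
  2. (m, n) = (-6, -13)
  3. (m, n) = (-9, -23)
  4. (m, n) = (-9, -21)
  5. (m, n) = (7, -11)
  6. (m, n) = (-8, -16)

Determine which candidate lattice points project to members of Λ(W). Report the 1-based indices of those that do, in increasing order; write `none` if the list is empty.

1, 4

Compute β' = (2−√8)/2 = -0.414214, so π⊥(m,n) = m -0.414214·n.
[1] lift (-10,-23): star map gives -0.473088; window check -0.5 ≤ -0.473088 < -0.1 is true → IN Λ
[2] lift (-6,-13): star map gives -0.615224; window check -0.5 ≤ -0.615224 < -0.1 is false → out
[3] lift (-9,-23): star map gives 0.526912; window check -0.5 ≤ 0.526912 < -0.1 is false → out
[4] lift (-9,-21): star map gives -0.301515; window check -0.5 ≤ -0.301515 < -0.1 is true → IN Λ
[5] lift (7,-11): star map gives 11.556349; window check -0.5 ≤ 11.556349 < -0.1 is false → out
[6] lift (-8,-16): star map gives -1.372583; window check -0.5 ≤ -1.372583 < -0.1 is false → out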